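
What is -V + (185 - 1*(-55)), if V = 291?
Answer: -51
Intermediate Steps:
-V + (185 - 1*(-55)) = -1*291 + (185 - 1*(-55)) = -291 + (185 + 55) = -291 + 240 = -51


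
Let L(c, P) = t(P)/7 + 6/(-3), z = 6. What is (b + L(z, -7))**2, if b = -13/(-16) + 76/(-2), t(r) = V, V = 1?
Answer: 19123129/12544 ≈ 1524.5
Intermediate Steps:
t(r) = 1
L(c, P) = -13/7 (L(c, P) = 1/7 + 6/(-3) = 1*(1/7) + 6*(-1/3) = 1/7 - 2 = -13/7)
b = -595/16 (b = -13*(-1/16) + 76*(-1/2) = 13/16 - 38 = -595/16 ≈ -37.188)
(b + L(z, -7))**2 = (-595/16 - 13/7)**2 = (-4373/112)**2 = 19123129/12544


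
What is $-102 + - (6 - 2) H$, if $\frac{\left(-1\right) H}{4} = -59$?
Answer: $-1046$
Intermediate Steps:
$H = 236$ ($H = \left(-4\right) \left(-59\right) = 236$)
$-102 + - (6 - 2) H = -102 + - (6 - 2) 236 = -102 + \left(-1\right) 4 \cdot 236 = -102 - 944 = -1046$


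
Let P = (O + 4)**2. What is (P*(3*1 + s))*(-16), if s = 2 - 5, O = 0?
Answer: 0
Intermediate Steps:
P = 16 (P = (0 + 4)**2 = 4**2 = 16)
s = -3
(P*(3*1 + s))*(-16) = (16*(3*1 - 3))*(-16) = (16*(3 - 3))*(-16) = (16*0)*(-16) = 0*(-16) = 0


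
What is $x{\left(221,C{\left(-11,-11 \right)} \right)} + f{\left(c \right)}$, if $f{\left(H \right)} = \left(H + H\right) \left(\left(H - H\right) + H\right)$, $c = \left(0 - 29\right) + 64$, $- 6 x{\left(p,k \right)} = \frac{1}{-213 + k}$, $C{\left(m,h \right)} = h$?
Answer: $\frac{3292801}{1344} \approx 2450.0$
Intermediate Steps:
$x{\left(p,k \right)} = - \frac{1}{6 \left(-213 + k\right)}$
$c = 35$ ($c = -29 + 64 = 35$)
$f{\left(H \right)} = 2 H^{2}$ ($f{\left(H \right)} = 2 H \left(0 + H\right) = 2 H H = 2 H^{2}$)
$x{\left(221,C{\left(-11,-11 \right)} \right)} + f{\left(c \right)} = - \frac{1}{-1278 + 6 \left(-11\right)} + 2 \cdot 35^{2} = - \frac{1}{-1278 - 66} + 2 \cdot 1225 = - \frac{1}{-1344} + 2450 = \left(-1\right) \left(- \frac{1}{1344}\right) + 2450 = \frac{1}{1344} + 2450 = \frac{3292801}{1344}$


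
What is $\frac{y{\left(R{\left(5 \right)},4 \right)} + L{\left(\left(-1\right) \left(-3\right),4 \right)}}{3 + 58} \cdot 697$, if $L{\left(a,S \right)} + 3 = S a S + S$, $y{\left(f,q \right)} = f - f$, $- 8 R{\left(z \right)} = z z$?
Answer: $\frac{34153}{61} \approx 559.88$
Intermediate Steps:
$R{\left(z \right)} = - \frac{z^{2}}{8}$ ($R{\left(z \right)} = - \frac{z z}{8} = - \frac{z^{2}}{8}$)
$y{\left(f,q \right)} = 0$
$L{\left(a,S \right)} = -3 + S + a S^{2}$ ($L{\left(a,S \right)} = -3 + \left(S a S + S\right) = -3 + \left(a S^{2} + S\right) = -3 + \left(S + a S^{2}\right) = -3 + S + a S^{2}$)
$\frac{y{\left(R{\left(5 \right)},4 \right)} + L{\left(\left(-1\right) \left(-3\right),4 \right)}}{3 + 58} \cdot 697 = \frac{0 + \left(-3 + 4 + \left(-1\right) \left(-3\right) 4^{2}\right)}{3 + 58} \cdot 697 = \frac{0 + \left(-3 + 4 + 3 \cdot 16\right)}{61} \cdot 697 = \left(0 + \left(-3 + 4 + 48\right)\right) \frac{1}{61} \cdot 697 = \left(0 + 49\right) \frac{1}{61} \cdot 697 = 49 \cdot \frac{1}{61} \cdot 697 = \frac{49}{61} \cdot 697 = \frac{34153}{61}$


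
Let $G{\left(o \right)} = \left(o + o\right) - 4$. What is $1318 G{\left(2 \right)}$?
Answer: $0$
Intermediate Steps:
$G{\left(o \right)} = -4 + 2 o$ ($G{\left(o \right)} = 2 o - 4 = -4 + 2 o$)
$1318 G{\left(2 \right)} = 1318 \left(-4 + 2 \cdot 2\right) = 1318 \left(-4 + 4\right) = 1318 \cdot 0 = 0$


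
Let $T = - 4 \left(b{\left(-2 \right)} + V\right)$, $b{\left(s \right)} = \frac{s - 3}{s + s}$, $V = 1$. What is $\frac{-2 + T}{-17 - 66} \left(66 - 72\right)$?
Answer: $- \frac{66}{83} \approx -0.79518$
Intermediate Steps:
$b{\left(s \right)} = \frac{-3 + s}{2 s}$
$T = -9$ ($T = - 4 \left(\frac{-3 - 2}{2 \left(-2\right)} + 1\right) = - 4 \left(\frac{1}{2} \left(- \frac{1}{2}\right) \left(-5\right) + 1\right) = - 4 \left(\frac{5}{4} + 1\right) = \left(-4\right) \frac{9}{4} = -9$)
$\frac{-2 + T}{-17 - 66} \left(66 - 72\right) = \frac{-2 - 9}{-17 - 66} \left(66 - 72\right) = - \frac{11}{-83} \left(-6\right) = \left(-11\right) \left(- \frac{1}{83}\right) \left(-6\right) = \frac{11}{83} \left(-6\right) = - \frac{66}{83}$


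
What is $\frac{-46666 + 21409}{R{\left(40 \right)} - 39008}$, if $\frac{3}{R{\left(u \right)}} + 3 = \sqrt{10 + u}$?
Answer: $\frac{40393999983}{62385884471} + \frac{378855 \sqrt{2}}{62385884471} \approx 0.6475$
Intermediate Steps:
$R{\left(u \right)} = \frac{3}{-3 + \sqrt{10 + u}}$
$\frac{-46666 + 21409}{R{\left(40 \right)} - 39008} = \frac{-46666 + 21409}{\frac{3}{-3 + \sqrt{10 + 40}} - 39008} = - \frac{25257}{\frac{3}{-3 + \sqrt{50}} - 39008} = - \frac{25257}{\frac{3}{-3 + 5 \sqrt{2}} - 39008} = - \frac{25257}{-39008 + \frac{3}{-3 + 5 \sqrt{2}}}$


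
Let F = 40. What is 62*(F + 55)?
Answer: 5890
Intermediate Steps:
62*(F + 55) = 62*(40 + 55) = 62*95 = 5890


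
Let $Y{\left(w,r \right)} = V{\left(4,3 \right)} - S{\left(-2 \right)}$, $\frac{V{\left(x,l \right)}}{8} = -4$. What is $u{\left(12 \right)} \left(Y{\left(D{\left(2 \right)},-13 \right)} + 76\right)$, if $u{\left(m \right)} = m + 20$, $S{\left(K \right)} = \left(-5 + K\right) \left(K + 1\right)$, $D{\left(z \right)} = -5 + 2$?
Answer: $1184$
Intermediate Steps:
$V{\left(x,l \right)} = -32$ ($V{\left(x,l \right)} = 8 \left(-4\right) = -32$)
$D{\left(z \right)} = -3$
$S{\left(K \right)} = \left(1 + K\right) \left(-5 + K\right)$ ($S{\left(K \right)} = \left(-5 + K\right) \left(1 + K\right) = \left(1 + K\right) \left(-5 + K\right)$)
$Y{\left(w,r \right)} = -39$ ($Y{\left(w,r \right)} = -32 - \left(-5 + \left(-2\right)^{2} - -8\right) = -32 - \left(-5 + 4 + 8\right) = -32 - 7 = -39$)
$u{\left(m \right)} = 20 + m$
$u{\left(12 \right)} \left(Y{\left(D{\left(2 \right)},-13 \right)} + 76\right) = \left(20 + 12\right) \left(-39 + 76\right) = 32 \cdot 37 = 1184$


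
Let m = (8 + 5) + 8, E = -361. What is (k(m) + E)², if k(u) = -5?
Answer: 133956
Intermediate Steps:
m = 21 (m = 13 + 8 = 21)
(k(m) + E)² = (-5 - 361)² = (-366)² = 133956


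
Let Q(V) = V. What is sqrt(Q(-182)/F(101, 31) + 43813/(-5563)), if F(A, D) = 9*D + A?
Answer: I*sqrt(9333788149910)/1056970 ≈ 2.8905*I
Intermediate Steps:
F(A, D) = A + 9*D
sqrt(Q(-182)/F(101, 31) + 43813/(-5563)) = sqrt(-182/(101 + 9*31) + 43813/(-5563)) = sqrt(-182/(101 + 279) + 43813*(-1/5563)) = sqrt(-182/380 - 43813/5563) = sqrt(-182*1/380 - 43813/5563) = sqrt(-91/190 - 43813/5563) = sqrt(-8830703/1056970) = I*sqrt(9333788149910)/1056970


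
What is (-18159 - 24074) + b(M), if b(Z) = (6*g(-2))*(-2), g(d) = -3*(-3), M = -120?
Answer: -42341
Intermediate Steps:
g(d) = 9
b(Z) = -108 (b(Z) = (6*9)*(-2) = 54*(-2) = -108)
(-18159 - 24074) + b(M) = (-18159 - 24074) - 108 = -42233 - 108 = -42341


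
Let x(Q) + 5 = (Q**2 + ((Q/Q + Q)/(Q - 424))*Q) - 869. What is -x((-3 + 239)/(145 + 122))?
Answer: 1758159810029/2013415227 ≈ 873.22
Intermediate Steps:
x(Q) = -874 + Q**2 + Q*(1 + Q)/(-424 + Q) (x(Q) = -5 + ((Q**2 + ((Q/Q + Q)/(Q - 424))*Q) - 869) = -5 + ((Q**2 + ((1 + Q)/(-424 + Q))*Q) - 869) = -5 + ((Q**2 + Q*(1 + Q)/(-424 + Q)) - 869) = -5 + (-869 + Q**2 + Q*(1 + Q)/(-424 + Q)) = -874 + Q**2 + Q*(1 + Q)/(-424 + Q))
-x((-3 + 239)/(145 + 122)) = -(370576 + ((-3 + 239)/(145 + 122))**3 - 873*(-3 + 239)/(145 + 122) - 423*(-3 + 239)**2/(145 + 122)**2)/(-424 + (-3 + 239)/(145 + 122)) = -(370576 + (236/267)**3 - 206028/267 - 423*(236/267)**2)/(-424 + 236/267) = -(370576 + (236*(1/267))**3 - 206028/267 - 423*(236*(1/267))**2)/(-424 + 236*(1/267)) = -(370576 + (236/267)**3 - 873*236/267 - 423*(236/267)**2)/(-424 + 236/267) = -(370576 + 13144256/19034163 - 68676/89 - 423*55696/71289)/(-112972/267) = -(-267)*(370576 + 13144256/19034163 - 68676/89 - 2617712/7921)/112972 = -(-267)*7032639240116/(112972*19034163) = -1*(-1758159810029/2013415227) = 1758159810029/2013415227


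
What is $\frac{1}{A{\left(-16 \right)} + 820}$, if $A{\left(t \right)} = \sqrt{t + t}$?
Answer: $\frac{205}{168108} - \frac{i \sqrt{2}}{168108} \approx 0.0012195 - 8.4125 \cdot 10^{-6} i$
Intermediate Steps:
$A{\left(t \right)} = \sqrt{2} \sqrt{t}$ ($A{\left(t \right)} = \sqrt{2 t} = \sqrt{2} \sqrt{t}$)
$\frac{1}{A{\left(-16 \right)} + 820} = \frac{1}{\sqrt{2} \sqrt{-16} + 820} = \frac{1}{\sqrt{2} \cdot 4 i + 820} = \frac{1}{4 i \sqrt{2} + 820} = \frac{1}{820 + 4 i \sqrt{2}}$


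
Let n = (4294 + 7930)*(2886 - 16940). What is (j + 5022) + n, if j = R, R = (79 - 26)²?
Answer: -171788265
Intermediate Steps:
n = -171796096 (n = 12224*(-14054) = -171796096)
R = 2809 (R = 53² = 2809)
j = 2809
(j + 5022) + n = (2809 + 5022) - 171796096 = 7831 - 171796096 = -171788265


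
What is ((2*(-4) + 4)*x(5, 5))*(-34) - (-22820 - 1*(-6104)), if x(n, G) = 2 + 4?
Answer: 17532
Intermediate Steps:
x(n, G) = 6
((2*(-4) + 4)*x(5, 5))*(-34) - (-22820 - 1*(-6104)) = ((2*(-4) + 4)*6)*(-34) - (-22820 - 1*(-6104)) = ((-8 + 4)*6)*(-34) - (-22820 + 6104) = -4*6*(-34) - 1*(-16716) = -24*(-34) + 16716 = 816 + 16716 = 17532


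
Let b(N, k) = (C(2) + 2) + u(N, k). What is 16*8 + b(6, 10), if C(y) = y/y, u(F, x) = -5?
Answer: 126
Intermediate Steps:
C(y) = 1
b(N, k) = -2 (b(N, k) = (1 + 2) - 5 = 3 - 5 = -2)
16*8 + b(6, 10) = 16*8 - 2 = 128 - 2 = 126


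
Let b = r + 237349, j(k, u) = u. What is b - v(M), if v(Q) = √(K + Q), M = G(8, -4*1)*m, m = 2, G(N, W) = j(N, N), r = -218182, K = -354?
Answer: 19167 - 13*I*√2 ≈ 19167.0 - 18.385*I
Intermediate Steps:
G(N, W) = N
M = 16 (M = 8*2 = 16)
v(Q) = √(-354 + Q)
b = 19167 (b = -218182 + 237349 = 19167)
b - v(M) = 19167 - √(-354 + 16) = 19167 - √(-338) = 19167 - 13*I*√2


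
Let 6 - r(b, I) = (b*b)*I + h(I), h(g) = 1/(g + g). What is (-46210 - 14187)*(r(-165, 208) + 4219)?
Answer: 142172557038797/416 ≈ 3.4176e+11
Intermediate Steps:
h(g) = 1/(2*g)
r(b, I) = 6 - 1/(2*I) - I*b² (r(b, I) = 6 - ((b*b)*I + 1/(2*I)) = 6 - (b²*I + 1/(2*I)) = 6 - (I*b² + 1/(2*I)) = 6 - (1/(2*I) + I*b²) = 6 + (-1/(2*I) - I*b²) = 6 - 1/(2*I) - I*b²)
(-46210 - 14187)*(r(-165, 208) + 4219) = (-46210 - 14187)*((6 - ½/208 - 1*208*(-165)²) + 4219) = -60397*((6 - ½*1/208 - 1*208*27225) + 4219) = -60397*((6 - 1/416 - 5662800) + 4219) = -60397*(-2355722305/416 + 4219) = -60397*(-2353967201/416) = 142172557038797/416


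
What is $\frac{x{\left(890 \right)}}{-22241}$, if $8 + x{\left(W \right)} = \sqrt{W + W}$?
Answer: $\frac{8}{22241} - \frac{2 \sqrt{445}}{22241} \approx -0.0015373$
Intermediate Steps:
$x{\left(W \right)} = -8 + \sqrt{2} \sqrt{W}$ ($x{\left(W \right)} = -8 + \sqrt{W + W} = -8 + \sqrt{2 W} = -8 + \sqrt{2} \sqrt{W}$)
$\frac{x{\left(890 \right)}}{-22241} = \frac{-8 + \sqrt{2} \sqrt{890}}{-22241} = \left(-8 + 2 \sqrt{445}\right) \left(- \frac{1}{22241}\right) = \frac{8}{22241} - \frac{2 \sqrt{445}}{22241}$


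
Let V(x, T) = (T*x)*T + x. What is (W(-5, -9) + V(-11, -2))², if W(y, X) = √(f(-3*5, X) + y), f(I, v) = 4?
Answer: (55 - I)² ≈ 3024.0 - 110.0*I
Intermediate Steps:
W(y, X) = √(4 + y)
V(x, T) = x + x*T² (V(x, T) = x*T² + x = x + x*T²)
(W(-5, -9) + V(-11, -2))² = (√(4 - 5) - 11*(1 + (-2)²))² = (√(-1) - 11*(1 + 4))² = (I - 11*5)² = (I - 55)² = (-55 + I)²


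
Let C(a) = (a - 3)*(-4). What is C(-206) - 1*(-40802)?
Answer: 41638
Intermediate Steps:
C(a) = 12 - 4*a (C(a) = (-3 + a)*(-4) = 12 - 4*a)
C(-206) - 1*(-40802) = (12 - 4*(-206)) - 1*(-40802) = (12 + 824) + 40802 = 836 + 40802 = 41638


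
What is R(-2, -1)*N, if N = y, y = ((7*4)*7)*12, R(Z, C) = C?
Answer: -2352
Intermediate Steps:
y = 2352 (y = (28*7)*12 = 196*12 = 2352)
N = 2352
R(-2, -1)*N = -1*2352 = -2352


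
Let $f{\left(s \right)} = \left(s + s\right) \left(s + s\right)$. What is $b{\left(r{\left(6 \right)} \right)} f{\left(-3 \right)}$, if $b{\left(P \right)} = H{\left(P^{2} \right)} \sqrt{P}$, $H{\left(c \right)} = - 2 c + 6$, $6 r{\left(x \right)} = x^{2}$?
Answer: $- 2376 \sqrt{6} \approx -5820.0$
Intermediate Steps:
$r{\left(x \right)} = \frac{x^{2}}{6}$
$H{\left(c \right)} = 6 - 2 c$
$b{\left(P \right)} = \sqrt{P} \left(6 - 2 P^{2}\right)$ ($b{\left(P \right)} = \left(6 - 2 P^{2}\right) \sqrt{P} = \sqrt{P} \left(6 - 2 P^{2}\right)$)
$f{\left(s \right)} = 4 s^{2}$ ($f{\left(s \right)} = 2 s 2 s = 4 s^{2}$)
$b{\left(r{\left(6 \right)} \right)} f{\left(-3 \right)} = 2 \sqrt{\frac{6^{2}}{6}} \left(3 - \left(\frac{6^{2}}{6}\right)^{2}\right) 4 \left(-3\right)^{2} = 2 \sqrt{\frac{1}{6} \cdot 36} \left(3 - \left(\frac{1}{6} \cdot 36\right)^{2}\right) 4 \cdot 9 = 2 \sqrt{6} \left(3 - 6^{2}\right) 36 = 2 \sqrt{6} \left(3 - 36\right) 36 = 2 \sqrt{6} \left(-33\right) 36 = - 66 \sqrt{6} \cdot 36 = - 2376 \sqrt{6}$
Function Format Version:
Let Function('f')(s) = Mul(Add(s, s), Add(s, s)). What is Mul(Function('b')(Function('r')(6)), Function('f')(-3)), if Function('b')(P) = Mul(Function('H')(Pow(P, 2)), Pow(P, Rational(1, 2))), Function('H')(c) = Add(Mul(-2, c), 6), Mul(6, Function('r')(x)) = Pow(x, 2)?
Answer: Mul(-2376, Pow(6, Rational(1, 2))) ≈ -5820.0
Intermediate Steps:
Function('r')(x) = Mul(Rational(1, 6), Pow(x, 2))
Function('H')(c) = Add(6, Mul(-2, c))
Function('b')(P) = Mul(Pow(P, Rational(1, 2)), Add(6, Mul(-2, Pow(P, 2)))) (Function('b')(P) = Mul(Add(6, Mul(-2, Pow(P, 2))), Pow(P, Rational(1, 2))) = Mul(Pow(P, Rational(1, 2)), Add(6, Mul(-2, Pow(P, 2)))))
Function('f')(s) = Mul(4, Pow(s, 2)) (Function('f')(s) = Mul(Mul(2, s), Mul(2, s)) = Mul(4, Pow(s, 2)))
Mul(Function('b')(Function('r')(6)), Function('f')(-3)) = Mul(Mul(2, Pow(Mul(Rational(1, 6), Pow(6, 2)), Rational(1, 2)), Add(3, Mul(-1, Pow(Mul(Rational(1, 6), Pow(6, 2)), 2)))), Mul(4, Pow(-3, 2))) = Mul(Mul(2, Pow(Mul(Rational(1, 6), 36), Rational(1, 2)), Add(3, Mul(-1, Pow(Mul(Rational(1, 6), 36), 2)))), Mul(4, 9)) = Mul(Mul(2, Pow(6, Rational(1, 2)), Add(3, Mul(-1, Pow(6, 2)))), 36) = Mul(Mul(2, Pow(6, Rational(1, 2)), Add(3, Mul(-1, 36))), 36) = Mul(Mul(2, Pow(6, Rational(1, 2)), Add(3, -36)), 36) = Mul(Mul(2, Pow(6, Rational(1, 2)), -33), 36) = Mul(Mul(-66, Pow(6, Rational(1, 2))), 36) = Mul(-2376, Pow(6, Rational(1, 2)))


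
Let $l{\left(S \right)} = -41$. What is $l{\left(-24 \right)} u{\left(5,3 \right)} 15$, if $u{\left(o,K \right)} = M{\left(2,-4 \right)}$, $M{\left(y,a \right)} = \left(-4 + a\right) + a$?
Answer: $7380$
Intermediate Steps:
$M{\left(y,a \right)} = -4 + 2 a$
$u{\left(o,K \right)} = -12$ ($u{\left(o,K \right)} = -4 + 2 \left(-4\right) = -4 - 8 = -12$)
$l{\left(-24 \right)} u{\left(5,3 \right)} 15 = - 41 \left(\left(-12\right) 15\right) = \left(-41\right) \left(-180\right) = 7380$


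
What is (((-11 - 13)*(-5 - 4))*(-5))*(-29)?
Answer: 31320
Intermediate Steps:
(((-11 - 13)*(-5 - 4))*(-5))*(-29) = (-24*(-9)*(-5))*(-29) = (216*(-5))*(-29) = -1080*(-29) = 31320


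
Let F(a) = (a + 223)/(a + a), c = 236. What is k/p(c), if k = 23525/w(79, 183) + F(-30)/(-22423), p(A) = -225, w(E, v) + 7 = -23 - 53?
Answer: 31650048481/25124971500 ≈ 1.2597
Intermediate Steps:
w(E, v) = -83 (w(E, v) = -7 + (-23 - 53) = -7 - 76 = -83)
F(a) = (223 + a)/(2*a) (F(a) = (223 + a)/((2*a)) = (223 + a)*(1/(2*a)) = (223 + a)/(2*a))
k = -31650048481/111666540 (k = 23525/(-83) + ((½)*(223 - 30)/(-30))/(-22423) = 23525*(-1/83) + ((½)*(-1/30)*193)*(-1/22423) = -23525/83 - 193/60*(-1/22423) = -23525/83 + 193/1345380 = -31650048481/111666540 ≈ -283.43)
k/p(c) = -31650048481/111666540/(-225) = -31650048481/111666540*(-1/225) = 31650048481/25124971500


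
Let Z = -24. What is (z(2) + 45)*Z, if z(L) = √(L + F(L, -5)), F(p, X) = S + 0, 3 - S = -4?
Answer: -1152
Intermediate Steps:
S = 7 (S = 3 - 1*(-4) = 3 + 4 = 7)
F(p, X) = 7 (F(p, X) = 7 + 0 = 7)
z(L) = √(7 + L) (z(L) = √(L + 7) = √(7 + L))
(z(2) + 45)*Z = (√(7 + 2) + 45)*(-24) = (√9 + 45)*(-24) = (3 + 45)*(-24) = 48*(-24) = -1152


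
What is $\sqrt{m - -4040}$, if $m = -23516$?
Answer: $6 i \sqrt{541} \approx 139.56 i$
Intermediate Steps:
$\sqrt{m - -4040} = \sqrt{-23516 - -4040} = \sqrt{-23516 + 4040} = \sqrt{-19476} = 6 i \sqrt{541}$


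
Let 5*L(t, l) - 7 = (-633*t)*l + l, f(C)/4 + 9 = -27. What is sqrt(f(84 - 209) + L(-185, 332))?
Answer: 3*sqrt(21599155)/5 ≈ 2788.5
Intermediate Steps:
f(C) = -144 (f(C) = -36 + 4*(-27) = -36 - 108 = -144)
L(t, l) = 7/5 + l/5 - 633*l*t/5 (L(t, l) = 7/5 + ((-633*t)*l + l)/5 = 7/5 + (-633*l*t + l)/5 = 7/5 + (l - 633*l*t)/5 = 7/5 + (l/5 - 633*l*t/5) = 7/5 + l/5 - 633*l*t/5)
sqrt(f(84 - 209) + L(-185, 332)) = sqrt(-144 + (7/5 + (1/5)*332 - 633/5*332*(-185))) = sqrt(-144 + (7/5 + 332/5 + 7775772)) = sqrt(-144 + 38879199/5) = sqrt(38878479/5) = 3*sqrt(21599155)/5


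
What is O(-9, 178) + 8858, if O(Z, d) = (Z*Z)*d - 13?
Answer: 23263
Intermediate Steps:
O(Z, d) = -13 + d*Z² (O(Z, d) = Z²*d - 13 = d*Z² - 13 = -13 + d*Z²)
O(-9, 178) + 8858 = (-13 + 178*(-9)²) + 8858 = (-13 + 178*81) + 8858 = (-13 + 14418) + 8858 = 14405 + 8858 = 23263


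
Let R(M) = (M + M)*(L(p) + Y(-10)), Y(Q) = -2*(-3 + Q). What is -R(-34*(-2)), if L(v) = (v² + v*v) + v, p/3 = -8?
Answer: -156944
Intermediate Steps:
p = -24 (p = 3*(-8) = -24)
L(v) = v + 2*v² (L(v) = (v² + v²) + v = 2*v² + v = v + 2*v²)
Y(Q) = 6 - 2*Q
R(M) = 2308*M (R(M) = (M + M)*(-24*(1 + 2*(-24)) + (6 - 2*(-10))) = (2*M)*(-24*(1 - 48) + (6 + 20)) = (2*M)*(-24*(-47) + 26) = (2*M)*(1128 + 26) = (2*M)*1154 = 2308*M)
-R(-34*(-2)) = -2308*(-34*(-2)) = -2308*68 = -1*156944 = -156944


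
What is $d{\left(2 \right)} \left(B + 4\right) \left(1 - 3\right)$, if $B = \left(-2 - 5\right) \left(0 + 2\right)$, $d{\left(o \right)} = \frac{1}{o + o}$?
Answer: $5$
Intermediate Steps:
$d{\left(o \right)} = \frac{1}{2 o}$
$B = -14$ ($B = \left(-7\right) 2 = -14$)
$d{\left(2 \right)} \left(B + 4\right) \left(1 - 3\right) = \frac{1}{2 \cdot 2} \left(-14 + 4\right) \left(1 - 3\right) = \frac{1}{2} \cdot \frac{1}{2} \left(\left(-10\right) \left(-2\right)\right) = \frac{1}{4} \cdot 20 = 5$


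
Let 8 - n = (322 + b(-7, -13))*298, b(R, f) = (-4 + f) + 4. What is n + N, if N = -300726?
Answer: -392800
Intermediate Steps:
b(R, f) = f
n = -92074 (n = 8 - (322 - 13)*298 = 8 - 309*298 = 8 - 1*92082 = 8 - 92082 = -92074)
n + N = -92074 - 300726 = -392800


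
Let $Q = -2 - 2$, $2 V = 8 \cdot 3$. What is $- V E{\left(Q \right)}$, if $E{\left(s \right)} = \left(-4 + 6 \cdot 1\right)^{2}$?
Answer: $-48$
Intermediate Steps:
$V = 12$ ($V = \frac{8 \cdot 3}{2} = \frac{1}{2} \cdot 24 = 12$)
$Q = -4$ ($Q = -2 - 2 = -4$)
$E{\left(s \right)} = 4$ ($E{\left(s \right)} = \left(-4 + 6\right)^{2} = 2^{2} = 4$)
$- V E{\left(Q \right)} = - 12 \cdot 4 = \left(-1\right) 48 = -48$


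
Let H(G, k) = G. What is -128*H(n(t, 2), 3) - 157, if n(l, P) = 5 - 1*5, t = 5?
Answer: -157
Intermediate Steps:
n(l, P) = 0 (n(l, P) = 5 - 5 = 0)
-128*H(n(t, 2), 3) - 157 = -128*0 - 157 = 0 - 157 = -157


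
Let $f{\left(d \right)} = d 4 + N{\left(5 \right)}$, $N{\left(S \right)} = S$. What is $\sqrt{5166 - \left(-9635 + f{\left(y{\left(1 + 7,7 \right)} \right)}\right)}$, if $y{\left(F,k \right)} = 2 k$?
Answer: $2 \sqrt{3685} \approx 121.41$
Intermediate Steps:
$f{\left(d \right)} = 5 + 4 d$ ($f{\left(d \right)} = d 4 + 5 = 4 d + 5 = 5 + 4 d$)
$\sqrt{5166 - \left(-9635 + f{\left(y{\left(1 + 7,7 \right)} \right)}\right)} = \sqrt{5166 + \left(9635 - \left(5 + 4 \cdot 2 \cdot 7\right)\right)} = \sqrt{5166 + \left(9635 - \left(5 + 4 \cdot 14\right)\right)} = \sqrt{5166 + \left(9635 - \left(5 + 56\right)\right)} = \sqrt{5166 + \left(9635 - 61\right)} = \sqrt{5166 + 9574} = \sqrt{14740} = 2 \sqrt{3685}$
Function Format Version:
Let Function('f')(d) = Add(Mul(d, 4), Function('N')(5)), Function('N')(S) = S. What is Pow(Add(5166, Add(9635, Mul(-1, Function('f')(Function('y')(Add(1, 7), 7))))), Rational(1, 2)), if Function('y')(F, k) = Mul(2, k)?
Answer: Mul(2, Pow(3685, Rational(1, 2))) ≈ 121.41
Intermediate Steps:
Function('f')(d) = Add(5, Mul(4, d)) (Function('f')(d) = Add(Mul(d, 4), 5) = Add(Mul(4, d), 5) = Add(5, Mul(4, d)))
Pow(Add(5166, Add(9635, Mul(-1, Function('f')(Function('y')(Add(1, 7), 7))))), Rational(1, 2)) = Pow(Add(5166, Add(9635, Mul(-1, Add(5, Mul(4, Mul(2, 7)))))), Rational(1, 2)) = Pow(Add(5166, Add(9635, Mul(-1, Add(5, Mul(4, 14))))), Rational(1, 2)) = Pow(Add(5166, Add(9635, Mul(-1, Add(5, 56)))), Rational(1, 2)) = Pow(Add(5166, Add(9635, Mul(-1, 61))), Rational(1, 2)) = Pow(Add(5166, Add(9635, -61)), Rational(1, 2)) = Pow(Add(5166, 9574), Rational(1, 2)) = Pow(14740, Rational(1, 2)) = Mul(2, Pow(3685, Rational(1, 2)))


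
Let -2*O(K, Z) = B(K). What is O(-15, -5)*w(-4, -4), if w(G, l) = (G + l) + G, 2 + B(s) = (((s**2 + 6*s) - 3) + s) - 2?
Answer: 678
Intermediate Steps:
B(s) = -7 + s**2 + 7*s (B(s) = -2 + ((((s**2 + 6*s) - 3) + s) - 2) = -2 + (((-3 + s**2 + 6*s) + s) - 2) = -2 + ((-3 + s**2 + 7*s) - 2) = -2 + (-5 + s**2 + 7*s) = -7 + s**2 + 7*s)
w(G, l) = l + 2*G
O(K, Z) = 7/2 - 7*K/2 - K**2/2 (O(K, Z) = -(-7 + K**2 + 7*K)/2 = 7/2 - 7*K/2 - K**2/2)
O(-15, -5)*w(-4, -4) = (7/2 - 7/2*(-15) - 1/2*(-15)**2)*(-4 + 2*(-4)) = (7/2 + 105/2 - 1/2*225)*(-4 - 8) = (7/2 + 105/2 - 225/2)*(-12) = -113/2*(-12) = 678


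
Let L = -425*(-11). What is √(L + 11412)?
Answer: √16087 ≈ 126.83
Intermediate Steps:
L = 4675
√(L + 11412) = √(4675 + 11412) = √16087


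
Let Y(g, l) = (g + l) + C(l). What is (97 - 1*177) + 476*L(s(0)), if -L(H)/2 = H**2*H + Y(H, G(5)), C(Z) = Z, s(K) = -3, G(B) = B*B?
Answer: -19120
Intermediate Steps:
G(B) = B**2
Y(g, l) = g + 2*l (Y(g, l) = (g + l) + l = g + 2*l)
L(H) = -100 - 2*H - 2*H**3 (L(H) = -2*(H**2*H + (H + 2*5**2)) = -2*(H**3 + (H + 2*25)) = -2*(H**3 + (H + 50)) = -2*(H**3 + (50 + H)) = -2*(50 + H + H**3) = -100 - 2*H - 2*H**3)
(97 - 1*177) + 476*L(s(0)) = (97 - 1*177) + 476*(-100 - 2*(-3) - 2*(-3)**3) = (97 - 177) + 476*(-100 + 6 - 2*(-27)) = -80 + 476*(-100 + 6 + 54) = -80 + 476*(-40) = -80 - 19040 = -19120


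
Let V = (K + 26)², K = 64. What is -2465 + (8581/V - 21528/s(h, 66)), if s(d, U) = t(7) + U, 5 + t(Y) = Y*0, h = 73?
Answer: -1391809859/494100 ≈ -2816.9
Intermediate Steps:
V = 8100 (V = (64 + 26)² = 90² = 8100)
t(Y) = -5 (t(Y) = -5 + Y*0 = -5 + 0 = -5)
s(d, U) = -5 + U
-2465 + (8581/V - 21528/s(h, 66)) = -2465 + (8581/8100 - 21528/(-5 + 66)) = -2465 + (8581*(1/8100) - 21528/61) = -2465 + (8581/8100 - 21528*1/61) = -2465 + (8581/8100 - 21528/61) = -2465 - 173853359/494100 = -1391809859/494100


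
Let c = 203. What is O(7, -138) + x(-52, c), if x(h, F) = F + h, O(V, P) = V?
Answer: 158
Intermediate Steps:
O(7, -138) + x(-52, c) = 7 + (203 - 52) = 7 + 151 = 158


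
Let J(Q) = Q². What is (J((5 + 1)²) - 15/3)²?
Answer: 1666681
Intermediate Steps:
(J((5 + 1)²) - 15/3)² = (((5 + 1)²)² - 15/3)² = ((6²)² - 15*⅓)² = (36² - 5)² = (1296 - 5)² = 1291² = 1666681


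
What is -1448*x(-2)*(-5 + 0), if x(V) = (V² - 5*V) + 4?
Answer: 130320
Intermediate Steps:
x(V) = 4 + V² - 5*V
-1448*x(-2)*(-5 + 0) = -1448*(4 + (-2)² - 5*(-2))*(-5 + 0) = -1448*(4 + 4 + 10)*(-5) = -26064*(-5) = -1448*(-90) = 130320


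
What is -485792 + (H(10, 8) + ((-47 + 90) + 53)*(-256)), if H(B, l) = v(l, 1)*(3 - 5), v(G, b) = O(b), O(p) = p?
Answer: -510370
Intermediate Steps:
v(G, b) = b
H(B, l) = -2 (H(B, l) = 1*(3 - 5) = 1*(-2) = -2)
-485792 + (H(10, 8) + ((-47 + 90) + 53)*(-256)) = -485792 + (-2 + ((-47 + 90) + 53)*(-256)) = -485792 + (-2 + (43 + 53)*(-256)) = -485792 + (-2 + 96*(-256)) = -485792 + (-2 - 24576) = -485792 - 24578 = -510370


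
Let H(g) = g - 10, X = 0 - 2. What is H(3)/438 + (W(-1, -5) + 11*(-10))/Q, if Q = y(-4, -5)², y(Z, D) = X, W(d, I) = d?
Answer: -24323/876 ≈ -27.766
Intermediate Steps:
X = -2
y(Z, D) = -2
H(g) = -10 + g
Q = 4 (Q = (-2)² = 4)
H(3)/438 + (W(-1, -5) + 11*(-10))/Q = (-10 + 3)/438 + (-1 + 11*(-10))/4 = -7*1/438 + (-1 - 110)*(¼) = -7/438 - 111*¼ = -7/438 - 111/4 = -24323/876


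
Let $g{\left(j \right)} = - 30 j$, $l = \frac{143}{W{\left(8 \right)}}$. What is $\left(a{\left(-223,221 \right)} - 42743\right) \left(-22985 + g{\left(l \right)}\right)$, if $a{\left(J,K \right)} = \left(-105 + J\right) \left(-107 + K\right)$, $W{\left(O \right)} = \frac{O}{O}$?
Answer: $2185682125$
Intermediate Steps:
$W{\left(O \right)} = 1$
$a{\left(J,K \right)} = \left(-107 + K\right) \left(-105 + J\right)$
$l = 143$ ($l = \frac{143}{1} = 143 \cdot 1 = 143$)
$\left(a{\left(-223,221 \right)} - 42743\right) \left(-22985 + g{\left(l \right)}\right) = \left(\left(11235 - -23861 - 23205 - 49283\right) - 42743\right) \left(-22985 - 4290\right) = \left(\left(11235 + 23861 - 23205 - 49283\right) - 42743\right) \left(-22985 - 4290\right) = \left(-37392 - 42743\right) \left(-27275\right) = \left(-80135\right) \left(-27275\right) = 2185682125$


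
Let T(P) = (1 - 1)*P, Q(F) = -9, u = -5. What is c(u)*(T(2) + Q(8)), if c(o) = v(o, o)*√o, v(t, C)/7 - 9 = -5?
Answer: -252*I*√5 ≈ -563.49*I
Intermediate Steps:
v(t, C) = 28 (v(t, C) = 63 + 7*(-5) = 63 - 35 = 28)
T(P) = 0 (T(P) = 0*P = 0)
c(o) = 28*√o
c(u)*(T(2) + Q(8)) = (28*√(-5))*(0 - 9) = (28*(I*√5))*(-9) = (28*I*√5)*(-9) = -252*I*√5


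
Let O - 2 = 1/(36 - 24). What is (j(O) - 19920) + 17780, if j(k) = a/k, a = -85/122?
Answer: -652802/305 ≈ -2140.3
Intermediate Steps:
a = -85/122 (a = -85*1/122 = -85/122 ≈ -0.69672)
O = 25/12 (O = 2 + 1/(36 - 24) = 2 + 1/12 = 25/12 ≈ 2.0833)
j(k) = -85/(122*k)
(j(O) - 19920) + 17780 = (-85/(122*25/12) - 19920) + 17780 = (-85/122*12/25 - 19920) + 17780 = (-102/305 - 19920) + 17780 = -6075702/305 + 17780 = -652802/305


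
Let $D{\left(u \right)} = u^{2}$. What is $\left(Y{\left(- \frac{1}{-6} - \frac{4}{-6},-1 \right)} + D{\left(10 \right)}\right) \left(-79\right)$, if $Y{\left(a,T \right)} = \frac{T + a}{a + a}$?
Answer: $- \frac{78921}{10} \approx -7892.1$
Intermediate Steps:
$Y{\left(a,T \right)} = \frac{T + a}{2 a}$
$\left(Y{\left(- \frac{1}{-6} - \frac{4}{-6},-1 \right)} + D{\left(10 \right)}\right) \left(-79\right) = \left(\frac{-1 - \left(- \frac{1}{6} - \frac{2}{3}\right)}{2 \left(- \frac{1}{-6} - \frac{4}{-6}\right)} + 10^{2}\right) \left(-79\right) = \left(\frac{-1 - - \frac{5}{6}}{2 \left(\left(-1\right) \left(- \frac{1}{6}\right) - - \frac{2}{3}\right)} + 100\right) \left(-79\right) = \left(\frac{-1 + \left(\frac{1}{6} + \frac{2}{3}\right)}{2 \left(\frac{1}{6} + \frac{2}{3}\right)} + 100\right) \left(-79\right) = \left(\frac{-1 + \frac{5}{6}}{2 \cdot \frac{5}{6}} + 100\right) \left(-79\right) = \left(\frac{1}{2} \cdot \frac{6}{5} \left(- \frac{1}{6}\right) + 100\right) \left(-79\right) = \left(- \frac{1}{10} + 100\right) \left(-79\right) = \frac{999}{10} \left(-79\right) = - \frac{78921}{10}$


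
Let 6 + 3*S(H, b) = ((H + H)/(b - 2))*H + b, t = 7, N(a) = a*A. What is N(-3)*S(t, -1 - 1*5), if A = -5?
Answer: -485/4 ≈ -121.25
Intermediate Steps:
N(a) = -5*a (N(a) = a*(-5) = -5*a)
S(H, b) = -2 + b/3 + 2*H²/(3*(-2 + b)) (S(H, b) = -2 + (((H + H)/(b - 2))*H + b)/3 = -2 + (((2*H)/(-2 + b))*H + b)/3 = -2 + ((2*H/(-2 + b))*H + b)/3 = -2 + (2*H²/(-2 + b) + b)/3 = -2 + (b + 2*H²/(-2 + b))/3 = -2 + (b/3 + 2*H²/(3*(-2 + b))) = -2 + b/3 + 2*H²/(3*(-2 + b)))
N(-3)*S(t, -1 - 1*5) = (-5*(-3))*((12 + (-1 - 1*5)² - 8*(-1 - 1*5) + 2*7²)/(3*(-2 + (-1 - 1*5)))) = 15*((12 + (-1 - 5)² - 8*(-1 - 5) + 2*49)/(3*(-2 + (-1 - 5)))) = 15*((12 + (-6)² - 8*(-6) + 98)/(3*(-2 - 6))) = 15*((⅓)*(12 + 36 + 48 + 98)/(-8)) = 15*((⅓)*(-⅛)*194) = 15*(-97/12) = -485/4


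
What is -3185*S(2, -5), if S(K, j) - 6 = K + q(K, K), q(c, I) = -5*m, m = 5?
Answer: 54145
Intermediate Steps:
q(c, I) = -25 (q(c, I) = -5*5 = -25)
S(K, j) = -19 + K (S(K, j) = 6 + (K - 25) = 6 + (-25 + K) = -19 + K)
-3185*S(2, -5) = -3185*(-19 + 2) = -3185*(-17) = 54145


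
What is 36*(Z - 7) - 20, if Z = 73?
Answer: 2356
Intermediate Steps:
36*(Z - 7) - 20 = 36*(73 - 7) - 20 = 36*66 - 20 = 2376 - 20 = 2356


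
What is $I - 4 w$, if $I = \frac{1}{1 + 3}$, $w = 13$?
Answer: $- \frac{207}{4} \approx -51.75$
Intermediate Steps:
$I = \frac{1}{4} \approx 0.25$
$I - 4 w = \frac{1}{4} - 52 = - \frac{207}{4}$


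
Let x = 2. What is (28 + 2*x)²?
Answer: 1024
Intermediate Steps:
(28 + 2*x)² = (28 + 2*2)² = (28 + 4)² = 32² = 1024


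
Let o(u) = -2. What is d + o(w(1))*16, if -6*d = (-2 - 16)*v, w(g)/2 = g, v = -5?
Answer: -47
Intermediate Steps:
w(g) = 2*g
d = -15 (d = -(-2 - 16)*(-5)/6 = -(-3)*(-5) = -⅙*90 = -15)
d + o(w(1))*16 = -15 - 2*16 = -15 - 32 = -47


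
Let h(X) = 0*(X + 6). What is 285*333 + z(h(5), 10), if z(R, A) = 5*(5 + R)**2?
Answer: 95030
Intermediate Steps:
h(X) = 0 (h(X) = 0*(6 + X) = 0)
285*333 + z(h(5), 10) = 285*333 + 5*(5 + 0)**2 = 94905 + 5*5**2 = 94905 + 5*25 = 94905 + 125 = 95030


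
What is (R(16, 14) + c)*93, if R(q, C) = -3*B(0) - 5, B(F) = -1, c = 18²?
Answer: 29946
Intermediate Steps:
c = 324
R(q, C) = -2 (R(q, C) = -3*(-1) - 5 = 3 - 5 = -2)
(R(16, 14) + c)*93 = (-2 + 324)*93 = 322*93 = 29946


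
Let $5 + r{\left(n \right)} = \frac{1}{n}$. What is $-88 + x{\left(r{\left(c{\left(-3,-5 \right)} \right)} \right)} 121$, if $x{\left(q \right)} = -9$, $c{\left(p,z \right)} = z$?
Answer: $-1177$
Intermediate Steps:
$r{\left(n \right)} = -5 + \frac{1}{n}$
$-88 + x{\left(r{\left(c{\left(-3,-5 \right)} \right)} \right)} 121 = -88 - 1089 = -1177$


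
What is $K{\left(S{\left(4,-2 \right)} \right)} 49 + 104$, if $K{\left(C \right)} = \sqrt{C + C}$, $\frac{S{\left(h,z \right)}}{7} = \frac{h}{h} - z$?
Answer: $104 + 49 \sqrt{42} \approx 421.56$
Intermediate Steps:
$S{\left(h,z \right)} = 7 - 7 z$ ($S{\left(h,z \right)} = 7 \left(\frac{h}{h} - z\right) = 7 \left(1 - z\right) = 7 - 7 z$)
$K{\left(C \right)} = \sqrt{2} \sqrt{C}$ ($K{\left(C \right)} = \sqrt{2 C} = \sqrt{2} \sqrt{C}$)
$K{\left(S{\left(4,-2 \right)} \right)} 49 + 104 = \sqrt{2} \sqrt{7 - -14} \cdot 49 + 104 = \sqrt{2} \sqrt{7 + 14} \cdot 49 + 104 = \sqrt{2} \sqrt{21} \cdot 49 + 104 = \sqrt{42} \cdot 49 + 104 = 49 \sqrt{42} + 104 = 104 + 49 \sqrt{42}$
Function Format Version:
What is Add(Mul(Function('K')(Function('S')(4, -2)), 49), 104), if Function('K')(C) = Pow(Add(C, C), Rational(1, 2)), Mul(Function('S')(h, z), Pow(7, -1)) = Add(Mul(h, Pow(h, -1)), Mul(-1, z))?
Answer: Add(104, Mul(49, Pow(42, Rational(1, 2)))) ≈ 421.56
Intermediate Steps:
Function('S')(h, z) = Add(7, Mul(-7, z)) (Function('S')(h, z) = Mul(7, Add(Mul(h, Pow(h, -1)), Mul(-1, z))) = Mul(7, Add(1, Mul(-1, z))) = Add(7, Mul(-7, z)))
Function('K')(C) = Mul(Pow(2, Rational(1, 2)), Pow(C, Rational(1, 2))) (Function('K')(C) = Pow(Mul(2, C), Rational(1, 2)) = Mul(Pow(2, Rational(1, 2)), Pow(C, Rational(1, 2))))
Add(Mul(Function('K')(Function('S')(4, -2)), 49), 104) = Add(Mul(Mul(Pow(2, Rational(1, 2)), Pow(Add(7, Mul(-7, -2)), Rational(1, 2))), 49), 104) = Add(Mul(Mul(Pow(2, Rational(1, 2)), Pow(Add(7, 14), Rational(1, 2))), 49), 104) = Add(Mul(Mul(Pow(2, Rational(1, 2)), Pow(21, Rational(1, 2))), 49), 104) = Add(Mul(Pow(42, Rational(1, 2)), 49), 104) = Add(Mul(49, Pow(42, Rational(1, 2))), 104) = Add(104, Mul(49, Pow(42, Rational(1, 2))))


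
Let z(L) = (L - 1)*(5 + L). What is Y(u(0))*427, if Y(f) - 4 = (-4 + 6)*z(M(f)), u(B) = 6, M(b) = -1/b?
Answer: -55937/18 ≈ -3107.6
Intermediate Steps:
z(L) = (-1 + L)*(5 + L)
Y(f) = -6 - 8/f + 2/f² (Y(f) = 4 + (-4 + 6)*(-5 + (-1/f)² + 4*(-1/f)) = 4 + 2*(-5 + f⁻² - 4/f) = 4 + (-10 - 8/f + 2/f²) = -6 - 8/f + 2/f²)
Y(u(0))*427 = (-6 - 8/6 + 2/6²)*427 = (-6 - 8*⅙ + 2*(1/36))*427 = (-6 - 4/3 + 1/18)*427 = -131/18*427 = -55937/18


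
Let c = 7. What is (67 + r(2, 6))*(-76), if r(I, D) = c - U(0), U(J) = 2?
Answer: -5472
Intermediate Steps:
r(I, D) = 5 (r(I, D) = 7 - 1*2 = 7 - 2 = 5)
(67 + r(2, 6))*(-76) = (67 + 5)*(-76) = 72*(-76) = -5472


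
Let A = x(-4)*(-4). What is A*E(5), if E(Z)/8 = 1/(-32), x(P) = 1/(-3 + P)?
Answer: -⅐ ≈ -0.14286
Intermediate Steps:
E(Z) = -¼ (E(Z) = 8/(-32) = 8*(-1/32) = -¼)
A = 4/7 (A = -4/(-3 - 4) = -4/(-7) = -⅐*(-4) = 4/7 ≈ 0.57143)
A*E(5) = (4/7)*(-¼) = -⅐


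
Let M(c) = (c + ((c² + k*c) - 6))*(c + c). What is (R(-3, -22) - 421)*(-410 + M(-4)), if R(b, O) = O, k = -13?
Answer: 387182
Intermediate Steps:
M(c) = 2*c*(-6 + c² - 12*c) (M(c) = (c + ((c² - 13*c) - 6))*(c + c) = (c + (-6 + c² - 13*c))*(2*c) = (-6 + c² - 12*c)*(2*c) = 2*c*(-6 + c² - 12*c))
(R(-3, -22) - 421)*(-410 + M(-4)) = (-22 - 421)*(-410 + 2*(-4)*(-6 + (-4)² - 12*(-4))) = -443*(-410 + 2*(-4)*(-6 + 16 + 48)) = -443*(-410 + 2*(-4)*58) = -443*(-410 - 464) = -443*(-874) = 387182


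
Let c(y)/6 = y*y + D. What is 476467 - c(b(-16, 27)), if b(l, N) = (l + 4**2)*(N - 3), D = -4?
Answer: 476491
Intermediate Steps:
b(l, N) = (-3 + N)*(16 + l) (b(l, N) = (l + 16)*(-3 + N) = (16 + l)*(-3 + N) = (-3 + N)*(16 + l))
c(y) = -24 + 6*y**2 (c(y) = 6*(y*y - 4) = 6*(y**2 - 4) = 6*(-4 + y**2) = -24 + 6*y**2)
476467 - c(b(-16, 27)) = 476467 - (-24 + 6*(-48 - 3*(-16) + 16*27 + 27*(-16))**2) = 476467 - (-24 + 6*(-48 + 48 + 432 - 432)**2) = 476467 - (-24 + 6*0**2) = 476467 - (-24 + 6*0) = 476467 - (-24 + 0) = 476467 - 1*(-24) = 476467 + 24 = 476491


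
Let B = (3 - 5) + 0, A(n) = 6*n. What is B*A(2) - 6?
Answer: -30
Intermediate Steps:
B = -2 (B = -2 + 0 = -2)
B*A(2) - 6 = -12*2 - 6 = -2*12 - 6 = -24 - 6 = -30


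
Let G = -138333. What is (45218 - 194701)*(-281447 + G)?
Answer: 62749973740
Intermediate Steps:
(45218 - 194701)*(-281447 + G) = (45218 - 194701)*(-281447 - 138333) = -149483*(-419780) = 62749973740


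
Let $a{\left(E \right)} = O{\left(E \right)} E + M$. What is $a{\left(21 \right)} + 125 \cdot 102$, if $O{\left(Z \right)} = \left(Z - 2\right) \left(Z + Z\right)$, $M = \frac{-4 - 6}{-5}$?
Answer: $29510$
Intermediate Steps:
$M = 2$ ($M = \left(-4 - 6\right) \left(- \frac{1}{5}\right) = \left(-10\right) \left(- \frac{1}{5}\right) = 2$)
$O{\left(Z \right)} = 2 Z \left(-2 + Z\right)$ ($O{\left(Z \right)} = \left(-2 + Z\right) 2 Z = 2 Z \left(-2 + Z\right)$)
$a{\left(E \right)} = 2 + 2 E^{2} \left(-2 + E\right)$ ($a{\left(E \right)} = 2 E \left(-2 + E\right) E + 2 = 2 E^{2} \left(-2 + E\right) + 2 = 2 + 2 E^{2} \left(-2 + E\right)$)
$a{\left(21 \right)} + 125 \cdot 102 = \left(2 + 2 \cdot 21^{2} \left(-2 + 21\right)\right) + 125 \cdot 102 = \left(2 + 2 \cdot 441 \cdot 19\right) + 12750 = \left(2 + 16758\right) + 12750 = 16760 + 12750 = 29510$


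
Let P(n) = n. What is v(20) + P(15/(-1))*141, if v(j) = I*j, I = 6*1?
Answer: -1995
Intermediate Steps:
I = 6
v(j) = 6*j
v(20) + P(15/(-1))*141 = 6*20 + (15/(-1))*141 = 120 + (15*(-1))*141 = 120 - 15*141 = 120 - 2115 = -1995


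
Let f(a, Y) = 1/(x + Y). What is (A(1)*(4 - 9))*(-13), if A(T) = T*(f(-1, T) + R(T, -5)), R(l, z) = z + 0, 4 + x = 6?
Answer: -910/3 ≈ -303.33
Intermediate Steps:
x = 2 (x = -4 + 6 = 2)
R(l, z) = z
f(a, Y) = 1/(2 + Y)
A(T) = T*(-5 + 1/(2 + T)) (A(T) = T*(1/(2 + T) - 5) = T*(-5 + 1/(2 + T)))
(A(1)*(4 - 9))*(-13) = ((-1*1*(9 + 5*1)/(2 + 1))*(4 - 9))*(-13) = (-1*1*(9 + 5)/3*(-5))*(-13) = (-1*1*1/3*14*(-5))*(-13) = -14/3*(-5)*(-13) = (70/3)*(-13) = -910/3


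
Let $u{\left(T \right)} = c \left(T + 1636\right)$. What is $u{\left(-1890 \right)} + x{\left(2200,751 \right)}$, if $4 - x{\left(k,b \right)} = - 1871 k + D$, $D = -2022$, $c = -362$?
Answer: $4210174$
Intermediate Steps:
$x{\left(k,b \right)} = 2026 + 1871 k$ ($x{\left(k,b \right)} = 4 - \left(- 1871 k - 2022\right) = 4 - \left(-2022 - 1871 k\right) = 4 + \left(2022 + 1871 k\right) = 2026 + 1871 k$)
$u{\left(T \right)} = -592232 - 362 T$ ($u{\left(T \right)} = - 362 \left(T + 1636\right) = - 362 \left(1636 + T\right) = -592232 - 362 T$)
$u{\left(-1890 \right)} + x{\left(2200,751 \right)} = \left(-592232 - -684180\right) + \left(2026 + 1871 \cdot 2200\right) = \left(-592232 + 684180\right) + \left(2026 + 4116200\right) = 91948 + 4118226 = 4210174$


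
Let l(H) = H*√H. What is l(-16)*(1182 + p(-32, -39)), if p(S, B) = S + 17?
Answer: -74688*I ≈ -74688.0*I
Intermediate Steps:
p(S, B) = 17 + S
l(H) = H^(3/2)
l(-16)*(1182 + p(-32, -39)) = (-16)^(3/2)*(1182 + (17 - 32)) = (-64*I)*(1182 - 15) = -64*I*1167 = -74688*I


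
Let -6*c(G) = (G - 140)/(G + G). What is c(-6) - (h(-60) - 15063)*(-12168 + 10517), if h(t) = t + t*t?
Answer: -684881101/36 ≈ -1.9024e+7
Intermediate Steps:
h(t) = t + t²
c(G) = -(-140 + G)/(12*G) (c(G) = -(G - 140)/(6*(G + G)) = -(-140 + G)/(6*(2*G)) = -(-140 + G)*1/(2*G)/6 = -(-140 + G)/(12*G))
c(-6) - (h(-60) - 15063)*(-12168 + 10517) = (1/12)*(140 - 1*(-6))/(-6) - (-60*(1 - 60) - 15063)*(-12168 + 10517) = (1/12)*(-⅙)*(140 + 6) - (-60*(-59) - 15063)*(-1651) = (1/12)*(-⅙)*146 - (3540 - 15063)*(-1651) = -73/36 - (-11523)*(-1651) = -73/36 - 1*19024473 = -73/36 - 19024473 = -684881101/36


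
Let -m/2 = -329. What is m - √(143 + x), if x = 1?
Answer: 646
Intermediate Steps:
m = 658 (m = -2*(-329) = 658)
m - √(143 + x) = 658 - √(143 + 1) = 658 - √144 = 658 - 1*12 = 658 - 12 = 646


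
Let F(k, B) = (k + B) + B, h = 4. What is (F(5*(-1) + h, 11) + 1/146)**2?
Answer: 9406489/21316 ≈ 441.29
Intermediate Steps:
F(k, B) = k + 2*B (F(k, B) = (B + k) + B = k + 2*B)
(F(5*(-1) + h, 11) + 1/146)**2 = (((5*(-1) + 4) + 2*11) + 1/146)**2 = (((-5 + 4) + 22) + 1/146)**2 = ((-1 + 22) + 1/146)**2 = (21 + 1/146)**2 = (3067/146)**2 = 9406489/21316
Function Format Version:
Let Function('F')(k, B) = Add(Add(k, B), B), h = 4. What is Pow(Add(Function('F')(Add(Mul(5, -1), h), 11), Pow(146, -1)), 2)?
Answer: Rational(9406489, 21316) ≈ 441.29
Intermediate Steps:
Function('F')(k, B) = Add(k, Mul(2, B)) (Function('F')(k, B) = Add(Add(B, k), B) = Add(k, Mul(2, B)))
Pow(Add(Function('F')(Add(Mul(5, -1), h), 11), Pow(146, -1)), 2) = Pow(Add(Add(Add(Mul(5, -1), 4), Mul(2, 11)), Pow(146, -1)), 2) = Pow(Add(Add(Add(-5, 4), 22), Rational(1, 146)), 2) = Pow(Add(Add(-1, 22), Rational(1, 146)), 2) = Pow(Add(21, Rational(1, 146)), 2) = Pow(Rational(3067, 146), 2) = Rational(9406489, 21316)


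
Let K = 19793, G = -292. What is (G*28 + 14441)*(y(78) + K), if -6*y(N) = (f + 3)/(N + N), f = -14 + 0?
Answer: 116067012635/936 ≈ 1.2400e+8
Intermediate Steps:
f = -14
y(N) = 11/(12*N) (y(N) = -(-14 + 3)/(6*(N + N)) = -(-11)/(6*(2*N)) = -(-11)*1/(2*N)/6 = -(-11)/(12*N) = 11/(12*N))
(G*28 + 14441)*(y(78) + K) = (-292*28 + 14441)*((11/12)/78 + 19793) = (-8176 + 14441)*((11/12)*(1/78) + 19793) = 6265*(11/936 + 19793) = 6265*(18526259/936) = 116067012635/936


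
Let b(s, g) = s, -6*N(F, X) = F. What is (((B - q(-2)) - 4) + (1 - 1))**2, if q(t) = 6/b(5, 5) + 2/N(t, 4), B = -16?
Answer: 18496/25 ≈ 739.84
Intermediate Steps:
N(F, X) = -F/6
q(t) = 6/5 - 12/t (q(t) = 6/5 + 2/((-t/6)) = 6*(1/5) + 2*(-6/t) = 6/5 - 12/t)
(((B - q(-2)) - 4) + (1 - 1))**2 = (((-16 - (6/5 - 12/(-2))) - 4) + (1 - 1))**2 = (((-16 - (6/5 - 12*(-1/2))) - 4) + 0)**2 = (((-16 - (6/5 + 6)) - 4) + 0)**2 = (((-16 - 1*36/5) - 4) + 0)**2 = (((-16 - 36/5) - 4) + 0)**2 = ((-116/5 - 4) + 0)**2 = (-136/5 + 0)**2 = (-136/5)**2 = 18496/25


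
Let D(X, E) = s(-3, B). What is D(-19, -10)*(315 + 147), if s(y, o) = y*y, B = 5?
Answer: 4158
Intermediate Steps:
s(y, o) = y²
D(X, E) = 9 (D(X, E) = (-3)² = 9)
D(-19, -10)*(315 + 147) = 9*(315 + 147) = 9*462 = 4158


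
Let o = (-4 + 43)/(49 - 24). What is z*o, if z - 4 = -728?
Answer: -28236/25 ≈ -1129.4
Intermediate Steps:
z = -724 (z = 4 - 728 = -724)
o = 39/25 ≈ 1.5600
z*o = -724*39/25 = -28236/25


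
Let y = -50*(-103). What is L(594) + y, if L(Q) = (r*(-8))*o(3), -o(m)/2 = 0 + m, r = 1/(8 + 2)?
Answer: 25774/5 ≈ 5154.8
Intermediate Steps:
r = ⅒ (r = 1/10 = ⅒ ≈ 0.10000)
o(m) = -2*m (o(m) = -2*(0 + m) = -2*m)
y = 5150
L(Q) = 24/5 (L(Q) = ((⅒)*(-8))*(-2*3) = -⅘*(-6) = 24/5)
L(594) + y = 24/5 + 5150 = 25774/5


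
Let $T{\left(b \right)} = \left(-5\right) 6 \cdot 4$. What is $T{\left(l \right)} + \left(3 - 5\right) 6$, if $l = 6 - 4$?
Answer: $-132$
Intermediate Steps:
$l = 2$ ($l = 6 - 4 = 2$)
$T{\left(b \right)} = -120$ ($T{\left(b \right)} = \left(-30\right) 4 = -120$)
$T{\left(l \right)} + \left(3 - 5\right) 6 = -120 + \left(3 - 5\right) 6 = -120 - 12 = -132$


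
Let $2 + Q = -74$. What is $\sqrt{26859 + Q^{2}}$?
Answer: $\sqrt{32635} \approx 180.65$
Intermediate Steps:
$Q = -76$ ($Q = -2 - 74 = -76$)
$\sqrt{26859 + Q^{2}} = \sqrt{26859 + \left(-76\right)^{2}} = \sqrt{26859 + 5776} = \sqrt{32635}$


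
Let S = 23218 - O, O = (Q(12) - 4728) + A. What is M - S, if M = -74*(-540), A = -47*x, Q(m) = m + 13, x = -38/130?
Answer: 783428/65 ≈ 12053.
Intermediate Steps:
x = -19/65 (x = -38*1/130 = -19/65 ≈ -0.29231)
Q(m) = 13 + m
A = 893/65 (A = -47*(-19/65) = 893/65 ≈ 13.738)
O = -304802/65 (O = ((13 + 12) - 4728) + 893/65 = (25 - 4728) + 893/65 = -4703 + 893/65 = -304802/65 ≈ -4689.3)
S = 1813972/65 (S = 23218 - 1*(-304802/65) = 23218 + 304802/65 = 1813972/65 ≈ 27907.)
M = 39960
M - S = 39960 - 1*1813972/65 = 39960 - 1813972/65 = 783428/65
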